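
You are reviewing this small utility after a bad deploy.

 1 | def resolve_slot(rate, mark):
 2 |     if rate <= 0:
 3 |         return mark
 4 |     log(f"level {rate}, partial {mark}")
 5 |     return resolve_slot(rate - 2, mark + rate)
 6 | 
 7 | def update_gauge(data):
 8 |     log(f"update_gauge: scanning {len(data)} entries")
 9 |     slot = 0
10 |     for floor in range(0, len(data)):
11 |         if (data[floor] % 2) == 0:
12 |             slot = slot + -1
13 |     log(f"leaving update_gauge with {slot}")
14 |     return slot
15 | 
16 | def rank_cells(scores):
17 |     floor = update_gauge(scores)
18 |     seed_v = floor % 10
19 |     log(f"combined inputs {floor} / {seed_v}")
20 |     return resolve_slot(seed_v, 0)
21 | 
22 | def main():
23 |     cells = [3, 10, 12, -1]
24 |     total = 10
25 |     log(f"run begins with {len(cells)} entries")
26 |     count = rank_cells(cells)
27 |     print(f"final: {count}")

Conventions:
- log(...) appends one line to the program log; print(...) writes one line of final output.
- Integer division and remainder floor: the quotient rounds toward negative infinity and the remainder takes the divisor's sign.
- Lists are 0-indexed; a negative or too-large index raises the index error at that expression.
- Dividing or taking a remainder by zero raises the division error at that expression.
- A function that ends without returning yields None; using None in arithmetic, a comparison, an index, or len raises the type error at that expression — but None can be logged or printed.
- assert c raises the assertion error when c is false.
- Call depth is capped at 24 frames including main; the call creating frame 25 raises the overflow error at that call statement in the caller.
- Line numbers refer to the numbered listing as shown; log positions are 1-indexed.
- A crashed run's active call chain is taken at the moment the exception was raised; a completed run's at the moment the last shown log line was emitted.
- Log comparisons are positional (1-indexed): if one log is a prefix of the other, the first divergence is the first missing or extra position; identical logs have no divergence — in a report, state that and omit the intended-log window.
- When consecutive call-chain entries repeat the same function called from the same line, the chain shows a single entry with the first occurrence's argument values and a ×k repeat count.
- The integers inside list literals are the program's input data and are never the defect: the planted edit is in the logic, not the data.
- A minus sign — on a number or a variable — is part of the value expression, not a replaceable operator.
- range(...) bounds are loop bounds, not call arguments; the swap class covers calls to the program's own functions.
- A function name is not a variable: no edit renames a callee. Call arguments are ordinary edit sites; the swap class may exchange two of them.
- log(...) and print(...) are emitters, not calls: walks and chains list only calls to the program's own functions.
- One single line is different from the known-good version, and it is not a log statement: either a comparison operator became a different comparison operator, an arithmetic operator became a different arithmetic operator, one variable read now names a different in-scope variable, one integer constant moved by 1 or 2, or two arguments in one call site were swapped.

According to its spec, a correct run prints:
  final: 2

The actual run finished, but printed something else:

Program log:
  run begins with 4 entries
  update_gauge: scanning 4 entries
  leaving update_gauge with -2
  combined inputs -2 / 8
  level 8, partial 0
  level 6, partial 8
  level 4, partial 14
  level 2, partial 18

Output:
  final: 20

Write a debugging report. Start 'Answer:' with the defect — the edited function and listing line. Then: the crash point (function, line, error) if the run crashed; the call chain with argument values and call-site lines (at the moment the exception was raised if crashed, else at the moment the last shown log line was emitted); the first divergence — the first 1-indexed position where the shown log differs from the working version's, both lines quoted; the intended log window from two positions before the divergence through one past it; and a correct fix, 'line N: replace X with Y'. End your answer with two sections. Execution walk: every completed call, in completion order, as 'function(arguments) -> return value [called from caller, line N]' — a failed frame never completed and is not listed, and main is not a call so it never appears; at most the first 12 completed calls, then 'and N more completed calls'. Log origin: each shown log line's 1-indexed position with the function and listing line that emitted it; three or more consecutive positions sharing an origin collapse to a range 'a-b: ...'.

Answer: the defect is in update_gauge at line 12.
Key fact: The log first diverges at position 3: the faulty run prints 'leaving update_gauge with -2' where the working version prints 'leaving update_gauge with 2'.
Call chain: main -> rank_cells([3, 10, 12, -1]) (called at line 26) -> resolve_slot(8, 0) (called at line 20) -> resolve_slot(6, 8) (called at line 5) ×3.
First divergence: position 3; shown 'leaving update_gauge with -2' vs intended 'leaving update_gauge with 2'.
Intended log window:
  1: run begins with 4 entries
  2: update_gauge: scanning 4 entries
  3: leaving update_gauge with 2
  4: combined inputs 2 / 2
Execution walk:
  update_gauge([3, 10, 12, -1]) -> -2  [called from rank_cells, line 17]
  resolve_slot(0, 20) -> 20  [called from resolve_slot, line 5]
  resolve_slot(2, 18) -> 20  [called from resolve_slot, line 5]
  resolve_slot(4, 14) -> 20  [called from resolve_slot, line 5]
  resolve_slot(6, 8) -> 20  [called from resolve_slot, line 5]
  resolve_slot(8, 0) -> 20  [called from rank_cells, line 20]
  rank_cells([3, 10, 12, -1]) -> 20  [called from main, line 26]
Origin of each log line:
  1: emitted by main (line 25)
  2: emitted by update_gauge (line 8)
  3: emitted by update_gauge (line 13)
  4: emitted by rank_cells (line 19)
  5-8: emitted by resolve_slot (line 4)
A correct fix: line 12: replace `-1` with `1`.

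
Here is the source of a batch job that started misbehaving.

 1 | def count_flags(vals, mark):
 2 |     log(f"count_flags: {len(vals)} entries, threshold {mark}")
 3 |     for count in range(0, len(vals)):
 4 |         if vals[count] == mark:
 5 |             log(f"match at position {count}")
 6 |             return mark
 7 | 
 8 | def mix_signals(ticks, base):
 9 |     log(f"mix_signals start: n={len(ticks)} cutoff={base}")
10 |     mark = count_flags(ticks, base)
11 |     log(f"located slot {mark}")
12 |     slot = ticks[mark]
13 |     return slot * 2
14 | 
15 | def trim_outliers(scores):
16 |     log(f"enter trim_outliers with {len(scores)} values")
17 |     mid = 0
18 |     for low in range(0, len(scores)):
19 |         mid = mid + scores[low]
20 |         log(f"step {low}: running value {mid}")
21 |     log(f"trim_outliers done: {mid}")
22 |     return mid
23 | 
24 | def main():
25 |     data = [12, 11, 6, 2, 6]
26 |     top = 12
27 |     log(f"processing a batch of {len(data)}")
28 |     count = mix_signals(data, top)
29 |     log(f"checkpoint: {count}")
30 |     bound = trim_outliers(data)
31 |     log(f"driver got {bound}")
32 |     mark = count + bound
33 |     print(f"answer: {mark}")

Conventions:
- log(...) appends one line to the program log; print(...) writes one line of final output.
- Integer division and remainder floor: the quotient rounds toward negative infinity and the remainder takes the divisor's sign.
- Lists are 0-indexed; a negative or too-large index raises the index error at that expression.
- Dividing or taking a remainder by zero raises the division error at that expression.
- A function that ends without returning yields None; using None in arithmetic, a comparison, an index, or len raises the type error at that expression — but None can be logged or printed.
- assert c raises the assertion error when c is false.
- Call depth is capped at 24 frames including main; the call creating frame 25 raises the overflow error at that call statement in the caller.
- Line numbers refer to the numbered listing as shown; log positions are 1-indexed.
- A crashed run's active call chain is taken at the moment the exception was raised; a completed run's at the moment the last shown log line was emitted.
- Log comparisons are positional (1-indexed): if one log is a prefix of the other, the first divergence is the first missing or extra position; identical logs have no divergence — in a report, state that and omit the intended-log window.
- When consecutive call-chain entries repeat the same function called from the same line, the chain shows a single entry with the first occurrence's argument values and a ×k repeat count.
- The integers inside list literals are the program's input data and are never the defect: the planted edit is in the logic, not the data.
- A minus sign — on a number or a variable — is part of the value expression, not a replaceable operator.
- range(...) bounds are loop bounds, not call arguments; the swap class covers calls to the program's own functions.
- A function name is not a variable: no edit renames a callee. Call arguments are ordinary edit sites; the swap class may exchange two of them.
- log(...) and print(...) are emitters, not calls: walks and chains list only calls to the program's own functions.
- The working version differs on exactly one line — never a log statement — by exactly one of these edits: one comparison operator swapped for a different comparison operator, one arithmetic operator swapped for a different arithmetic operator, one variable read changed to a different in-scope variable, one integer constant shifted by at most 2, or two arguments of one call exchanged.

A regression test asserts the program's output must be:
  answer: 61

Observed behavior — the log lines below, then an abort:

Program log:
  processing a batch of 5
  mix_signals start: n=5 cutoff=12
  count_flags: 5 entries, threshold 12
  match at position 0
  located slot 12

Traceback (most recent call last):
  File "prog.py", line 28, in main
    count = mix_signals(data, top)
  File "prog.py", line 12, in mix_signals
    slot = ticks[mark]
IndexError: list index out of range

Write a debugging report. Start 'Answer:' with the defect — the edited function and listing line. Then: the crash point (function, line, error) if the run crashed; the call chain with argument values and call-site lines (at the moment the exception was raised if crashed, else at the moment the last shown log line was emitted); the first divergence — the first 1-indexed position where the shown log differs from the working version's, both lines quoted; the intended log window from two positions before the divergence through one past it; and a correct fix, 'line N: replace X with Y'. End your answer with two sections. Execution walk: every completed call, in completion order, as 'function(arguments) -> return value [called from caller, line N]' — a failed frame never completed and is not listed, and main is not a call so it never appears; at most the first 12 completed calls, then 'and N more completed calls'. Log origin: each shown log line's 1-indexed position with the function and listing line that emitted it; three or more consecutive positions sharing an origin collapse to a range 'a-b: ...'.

Answer: the defect is in count_flags at line 6.
Core observation: Position 5 is the first bad log line: 'located slot 12' should read 'located slot 0'.
Crash: mix_signals, line 12, IndexError.
Call chain: main -> mix_signals([12, 11, 6, 2, 6], 12) (called at line 28).
First divergence: position 5; shown 'located slot 12' vs intended 'located slot 0'.
Intended log window:
  3: count_flags: 5 entries, threshold 12
  4: match at position 0
  5: located slot 0
  6: checkpoint: 24
Execution walk:
  count_flags([12, 11, 6, 2, 6], 12) -> 12  [called from mix_signals, line 10]
Log origins:
  1: logged in main at line 27
  2: logged in mix_signals at line 9
  3: logged in count_flags at line 2
  4: logged in count_flags at line 5
  5: logged in mix_signals at line 11
A correct fix: line 6: replace `mark` with `count`.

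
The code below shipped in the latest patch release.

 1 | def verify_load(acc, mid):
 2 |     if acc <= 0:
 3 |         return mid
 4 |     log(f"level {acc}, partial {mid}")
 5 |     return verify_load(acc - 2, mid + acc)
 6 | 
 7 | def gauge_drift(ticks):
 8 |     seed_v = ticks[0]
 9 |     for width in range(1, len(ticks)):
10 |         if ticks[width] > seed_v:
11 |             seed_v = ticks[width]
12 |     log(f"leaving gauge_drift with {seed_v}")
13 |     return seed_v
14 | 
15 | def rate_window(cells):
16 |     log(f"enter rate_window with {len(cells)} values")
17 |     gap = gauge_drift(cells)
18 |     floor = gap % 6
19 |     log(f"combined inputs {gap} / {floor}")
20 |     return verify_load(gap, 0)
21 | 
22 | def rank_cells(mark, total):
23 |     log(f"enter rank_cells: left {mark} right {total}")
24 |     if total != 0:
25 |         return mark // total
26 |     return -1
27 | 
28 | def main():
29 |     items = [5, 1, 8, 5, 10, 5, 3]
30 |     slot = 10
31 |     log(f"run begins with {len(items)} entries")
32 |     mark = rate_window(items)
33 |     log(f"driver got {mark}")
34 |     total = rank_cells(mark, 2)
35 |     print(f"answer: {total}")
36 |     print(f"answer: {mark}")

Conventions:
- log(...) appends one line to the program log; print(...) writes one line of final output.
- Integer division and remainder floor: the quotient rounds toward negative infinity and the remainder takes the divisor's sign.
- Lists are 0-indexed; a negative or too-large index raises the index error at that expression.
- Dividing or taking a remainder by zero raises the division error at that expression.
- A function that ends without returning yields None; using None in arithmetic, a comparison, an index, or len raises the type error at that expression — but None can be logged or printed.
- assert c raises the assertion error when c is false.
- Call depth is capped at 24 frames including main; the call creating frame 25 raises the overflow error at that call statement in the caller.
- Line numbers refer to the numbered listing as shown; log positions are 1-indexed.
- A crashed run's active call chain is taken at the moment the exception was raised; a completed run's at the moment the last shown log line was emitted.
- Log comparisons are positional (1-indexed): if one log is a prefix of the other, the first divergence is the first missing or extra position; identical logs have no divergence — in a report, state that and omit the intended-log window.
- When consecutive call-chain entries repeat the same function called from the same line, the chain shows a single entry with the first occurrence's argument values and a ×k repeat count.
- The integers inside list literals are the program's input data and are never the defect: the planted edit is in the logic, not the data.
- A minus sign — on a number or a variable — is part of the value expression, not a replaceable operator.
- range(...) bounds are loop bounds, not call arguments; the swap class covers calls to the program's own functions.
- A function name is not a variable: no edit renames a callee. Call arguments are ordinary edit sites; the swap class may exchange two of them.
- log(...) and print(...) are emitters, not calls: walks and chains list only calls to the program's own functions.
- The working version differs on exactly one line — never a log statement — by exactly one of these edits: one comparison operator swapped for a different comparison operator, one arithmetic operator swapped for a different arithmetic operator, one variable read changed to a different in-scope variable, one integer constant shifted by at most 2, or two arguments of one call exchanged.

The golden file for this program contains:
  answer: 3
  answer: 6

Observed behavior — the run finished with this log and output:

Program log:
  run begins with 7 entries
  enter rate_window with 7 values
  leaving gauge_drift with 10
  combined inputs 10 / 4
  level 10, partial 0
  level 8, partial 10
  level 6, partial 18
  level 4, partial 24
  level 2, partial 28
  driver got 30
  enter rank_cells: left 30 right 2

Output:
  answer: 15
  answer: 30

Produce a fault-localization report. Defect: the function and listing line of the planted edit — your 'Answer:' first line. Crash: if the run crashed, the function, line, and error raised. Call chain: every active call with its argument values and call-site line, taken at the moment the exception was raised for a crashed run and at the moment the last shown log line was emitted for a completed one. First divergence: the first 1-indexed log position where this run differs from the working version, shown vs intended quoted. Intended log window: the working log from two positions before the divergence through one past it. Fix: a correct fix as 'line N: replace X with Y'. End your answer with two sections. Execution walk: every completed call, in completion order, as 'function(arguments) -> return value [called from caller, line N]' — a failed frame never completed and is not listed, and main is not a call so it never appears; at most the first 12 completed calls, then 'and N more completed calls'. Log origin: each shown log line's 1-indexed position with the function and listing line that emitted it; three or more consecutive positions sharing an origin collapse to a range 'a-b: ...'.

Answer: the defect is in rate_window at line 20.
Core observation: Position 5 is the first bad log line: 'level 10, partial 0' should read 'level 4, partial 0'.
Call chain: main -> rank_cells(30, 2) (called at line 34).
First divergence: position 5 — the shown line 'level 10, partial 0' should read 'level 4, partial 0'.
Intended log window:
  3: leaving gauge_drift with 10
  4: combined inputs 10 / 4
  5: level 4, partial 0
  6: level 2, partial 4
Execution walk:
  gauge_drift([5, 1, 8, 5, 10, 5, 3]) -> 10  [called from rate_window, line 17]
  verify_load(0, 30) -> 30  [called from verify_load, line 5]
  verify_load(2, 28) -> 30  [called from verify_load, line 5]
  verify_load(4, 24) -> 30  [called from verify_load, line 5]
  verify_load(6, 18) -> 30  [called from verify_load, line 5]
  verify_load(8, 10) -> 30  [called from verify_load, line 5]
  verify_load(10, 0) -> 30  [called from rate_window, line 20]
  rate_window([5, 1, 8, 5, 10, 5, 3]) -> 30  [called from main, line 32]
  rank_cells(30, 2) -> 15  [called from main, line 34]
Log line origins:
  1 — main, line 31
  2 — rate_window, line 16
  3 — gauge_drift, line 12
  4 — rate_window, line 19
  5-9 — verify_load, line 4
  10 — main, line 33
  11 — rank_cells, line 23
A correct fix: line 20: replace `gap` with `floor`.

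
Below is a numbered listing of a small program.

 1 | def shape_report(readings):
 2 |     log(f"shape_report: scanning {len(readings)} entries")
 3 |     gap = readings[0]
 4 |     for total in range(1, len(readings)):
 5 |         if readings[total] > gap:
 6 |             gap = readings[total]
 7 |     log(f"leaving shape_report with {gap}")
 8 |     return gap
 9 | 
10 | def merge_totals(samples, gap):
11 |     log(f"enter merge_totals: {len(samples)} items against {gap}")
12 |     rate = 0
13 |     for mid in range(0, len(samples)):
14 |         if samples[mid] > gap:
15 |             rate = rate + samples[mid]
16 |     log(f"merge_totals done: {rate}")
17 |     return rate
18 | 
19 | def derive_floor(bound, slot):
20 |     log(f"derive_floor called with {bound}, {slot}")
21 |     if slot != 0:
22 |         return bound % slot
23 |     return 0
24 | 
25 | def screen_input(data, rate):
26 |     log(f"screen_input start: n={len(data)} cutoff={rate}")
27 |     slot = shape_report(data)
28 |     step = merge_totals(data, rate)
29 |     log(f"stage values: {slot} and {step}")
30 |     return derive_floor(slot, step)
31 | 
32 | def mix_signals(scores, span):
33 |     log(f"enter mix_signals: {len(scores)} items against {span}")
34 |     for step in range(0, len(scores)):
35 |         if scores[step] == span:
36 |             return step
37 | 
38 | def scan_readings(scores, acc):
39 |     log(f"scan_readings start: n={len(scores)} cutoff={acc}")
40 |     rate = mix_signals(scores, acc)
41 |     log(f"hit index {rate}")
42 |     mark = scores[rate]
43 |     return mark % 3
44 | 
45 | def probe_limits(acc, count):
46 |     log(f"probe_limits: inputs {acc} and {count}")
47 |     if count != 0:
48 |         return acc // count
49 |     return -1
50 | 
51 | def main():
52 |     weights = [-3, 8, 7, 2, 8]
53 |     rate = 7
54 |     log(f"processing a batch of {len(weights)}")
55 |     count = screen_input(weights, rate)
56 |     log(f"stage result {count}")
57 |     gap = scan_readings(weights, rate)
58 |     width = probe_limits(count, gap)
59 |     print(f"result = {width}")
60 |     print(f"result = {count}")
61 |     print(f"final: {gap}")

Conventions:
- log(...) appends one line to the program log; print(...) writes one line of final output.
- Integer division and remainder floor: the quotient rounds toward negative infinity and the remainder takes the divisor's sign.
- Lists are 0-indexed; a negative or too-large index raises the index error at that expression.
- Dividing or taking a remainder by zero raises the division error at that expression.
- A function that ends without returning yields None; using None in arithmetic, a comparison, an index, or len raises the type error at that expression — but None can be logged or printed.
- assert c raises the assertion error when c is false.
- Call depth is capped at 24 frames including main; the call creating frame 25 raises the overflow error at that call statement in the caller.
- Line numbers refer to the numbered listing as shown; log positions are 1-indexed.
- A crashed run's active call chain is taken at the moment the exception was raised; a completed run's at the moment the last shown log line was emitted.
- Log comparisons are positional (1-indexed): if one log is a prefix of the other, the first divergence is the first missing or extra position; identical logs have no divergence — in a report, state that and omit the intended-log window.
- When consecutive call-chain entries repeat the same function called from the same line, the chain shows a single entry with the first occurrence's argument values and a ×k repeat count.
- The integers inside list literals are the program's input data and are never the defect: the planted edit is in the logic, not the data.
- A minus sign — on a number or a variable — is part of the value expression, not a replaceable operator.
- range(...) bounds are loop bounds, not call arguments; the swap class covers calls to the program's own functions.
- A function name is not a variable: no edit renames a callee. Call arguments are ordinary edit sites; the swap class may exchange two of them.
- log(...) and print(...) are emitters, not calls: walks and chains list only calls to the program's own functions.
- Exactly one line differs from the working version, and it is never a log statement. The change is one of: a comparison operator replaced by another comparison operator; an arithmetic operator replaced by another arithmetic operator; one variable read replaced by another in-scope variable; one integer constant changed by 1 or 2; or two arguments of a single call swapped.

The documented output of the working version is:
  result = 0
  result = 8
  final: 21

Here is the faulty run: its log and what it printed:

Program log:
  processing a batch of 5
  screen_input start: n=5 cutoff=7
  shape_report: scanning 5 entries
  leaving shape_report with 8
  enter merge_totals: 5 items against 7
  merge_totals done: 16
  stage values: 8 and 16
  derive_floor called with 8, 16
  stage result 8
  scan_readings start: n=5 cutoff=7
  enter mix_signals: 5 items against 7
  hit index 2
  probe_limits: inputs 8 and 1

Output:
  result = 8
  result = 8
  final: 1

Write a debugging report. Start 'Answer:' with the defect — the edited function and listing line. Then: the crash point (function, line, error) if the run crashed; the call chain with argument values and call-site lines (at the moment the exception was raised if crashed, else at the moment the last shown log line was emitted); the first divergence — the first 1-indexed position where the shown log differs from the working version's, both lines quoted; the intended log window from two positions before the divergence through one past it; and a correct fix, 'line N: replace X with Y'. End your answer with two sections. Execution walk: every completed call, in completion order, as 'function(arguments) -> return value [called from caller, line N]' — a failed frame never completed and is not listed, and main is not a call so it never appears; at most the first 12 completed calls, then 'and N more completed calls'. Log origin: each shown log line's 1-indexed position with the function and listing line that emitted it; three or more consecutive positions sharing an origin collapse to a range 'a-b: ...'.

Answer: the defect is in scan_readings at line 43.
Key observation: At log position 13 the runs split — shown 'probe_limits: inputs 8 and 1', but the working version logs 'probe_limits: inputs 8 and 21'.
Call chain: main -> probe_limits(8, 1) (called at line 58).
First divergence: position 13 — the shown line 'probe_limits: inputs 8 and 1' should read 'probe_limits: inputs 8 and 21'.
Intended log window:
  11: enter mix_signals: 5 items against 7
  12: hit index 2
  13: probe_limits: inputs 8 and 21
Execution walk:
  shape_report([-3, 8, 7, 2, 8]) -> 8  [called from screen_input, line 27]
  merge_totals([-3, 8, 7, 2, 8], 7) -> 16  [called from screen_input, line 28]
  derive_floor(8, 16) -> 8  [called from screen_input, line 30]
  screen_input([-3, 8, 7, 2, 8], 7) -> 8  [called from main, line 55]
  mix_signals([-3, 8, 7, 2, 8], 7) -> 2  [called from scan_readings, line 40]
  scan_readings([-3, 8, 7, 2, 8], 7) -> 1  [called from main, line 57]
  probe_limits(8, 1) -> 8  [called from main, line 58]
Origin of each log line:
  1: emitted by main (line 54)
  2: emitted by screen_input (line 26)
  3: emitted by shape_report (line 2)
  4: emitted by shape_report (line 7)
  5: emitted by merge_totals (line 11)
  6: emitted by merge_totals (line 16)
  7: emitted by screen_input (line 29)
  8: emitted by derive_floor (line 20)
  9: emitted by main (line 56)
  10: emitted by scan_readings (line 39)
  11: emitted by mix_signals (line 33)
  12: emitted by scan_readings (line 41)
  13: emitted by probe_limits (line 46)
A correct fix: line 43: replace `%` with `*`.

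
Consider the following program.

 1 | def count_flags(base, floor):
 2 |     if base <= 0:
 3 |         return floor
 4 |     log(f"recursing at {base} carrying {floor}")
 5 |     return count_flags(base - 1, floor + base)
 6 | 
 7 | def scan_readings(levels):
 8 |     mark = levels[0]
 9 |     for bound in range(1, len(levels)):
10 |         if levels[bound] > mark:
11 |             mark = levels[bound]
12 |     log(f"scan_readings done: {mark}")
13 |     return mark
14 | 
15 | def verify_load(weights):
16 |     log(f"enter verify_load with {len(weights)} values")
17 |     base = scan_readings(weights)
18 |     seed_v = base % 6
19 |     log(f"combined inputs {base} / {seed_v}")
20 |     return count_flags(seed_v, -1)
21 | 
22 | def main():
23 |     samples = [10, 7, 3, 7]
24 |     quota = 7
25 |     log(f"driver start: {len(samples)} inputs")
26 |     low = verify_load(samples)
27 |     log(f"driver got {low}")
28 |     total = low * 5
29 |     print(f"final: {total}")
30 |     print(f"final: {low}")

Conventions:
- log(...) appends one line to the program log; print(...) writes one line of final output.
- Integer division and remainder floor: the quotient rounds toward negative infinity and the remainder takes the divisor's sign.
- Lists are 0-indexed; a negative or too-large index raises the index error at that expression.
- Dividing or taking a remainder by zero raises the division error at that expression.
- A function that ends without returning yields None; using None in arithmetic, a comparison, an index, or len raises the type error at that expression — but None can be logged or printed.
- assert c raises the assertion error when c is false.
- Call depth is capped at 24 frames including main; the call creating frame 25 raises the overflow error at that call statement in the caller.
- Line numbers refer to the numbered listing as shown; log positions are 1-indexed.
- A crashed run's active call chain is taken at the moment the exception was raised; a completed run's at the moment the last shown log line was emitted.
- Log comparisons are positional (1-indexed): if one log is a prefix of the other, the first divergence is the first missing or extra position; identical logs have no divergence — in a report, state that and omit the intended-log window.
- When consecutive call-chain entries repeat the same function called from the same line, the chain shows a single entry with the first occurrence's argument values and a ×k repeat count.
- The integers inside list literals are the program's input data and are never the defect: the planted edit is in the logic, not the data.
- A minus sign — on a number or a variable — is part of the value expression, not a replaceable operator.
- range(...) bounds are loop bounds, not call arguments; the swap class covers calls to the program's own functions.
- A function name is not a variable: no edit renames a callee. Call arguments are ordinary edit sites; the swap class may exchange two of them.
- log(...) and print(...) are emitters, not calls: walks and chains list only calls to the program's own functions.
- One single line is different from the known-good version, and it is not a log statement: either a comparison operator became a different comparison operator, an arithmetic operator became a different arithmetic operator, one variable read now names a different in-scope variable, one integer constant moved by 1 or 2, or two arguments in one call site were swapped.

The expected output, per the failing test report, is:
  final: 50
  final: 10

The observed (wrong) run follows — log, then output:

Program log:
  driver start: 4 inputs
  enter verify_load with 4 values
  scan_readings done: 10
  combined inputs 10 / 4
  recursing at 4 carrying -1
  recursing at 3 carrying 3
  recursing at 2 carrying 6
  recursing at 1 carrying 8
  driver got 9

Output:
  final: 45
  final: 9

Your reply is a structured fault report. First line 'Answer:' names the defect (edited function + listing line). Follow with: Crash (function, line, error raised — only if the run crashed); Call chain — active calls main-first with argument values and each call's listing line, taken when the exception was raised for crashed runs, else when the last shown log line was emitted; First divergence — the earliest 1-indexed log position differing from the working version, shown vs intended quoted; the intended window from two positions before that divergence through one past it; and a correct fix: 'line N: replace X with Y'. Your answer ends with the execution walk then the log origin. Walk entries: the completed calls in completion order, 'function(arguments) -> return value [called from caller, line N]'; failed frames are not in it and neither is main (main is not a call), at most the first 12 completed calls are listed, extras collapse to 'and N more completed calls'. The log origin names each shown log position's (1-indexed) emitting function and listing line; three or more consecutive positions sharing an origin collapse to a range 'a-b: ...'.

Answer: the defect is in verify_load at line 20.
Key observation: The log first diverges at position 5: the faulty run prints 'recursing at 4 carrying -1' where the working version prints 'recursing at 4 carrying 0'.
Call chain: main.
First divergence: at position 5 the run shows 'recursing at 4 carrying -1' where the working version logs 'recursing at 4 carrying 0'.
Intended log window:
  3: scan_readings done: 10
  4: combined inputs 10 / 4
  5: recursing at 4 carrying 0
  6: recursing at 3 carrying 4
Execution walk:
  scan_readings([10, 7, 3, 7]) -> 10  [called from verify_load, line 17]
  count_flags(0, 9) -> 9  [called from count_flags, line 5]
  count_flags(1, 8) -> 9  [called from count_flags, line 5]
  count_flags(2, 6) -> 9  [called from count_flags, line 5]
  count_flags(3, 3) -> 9  [called from count_flags, line 5]
  count_flags(4, -1) -> 9  [called from verify_load, line 20]
  verify_load([10, 7, 3, 7]) -> 9  [called from main, line 26]
Log line origins:
  1: logged in main at line 25
  2: logged in verify_load at line 16
  3: logged in scan_readings at line 12
  4: logged in verify_load at line 19
  5-8: logged in count_flags at line 4
  9: logged in main at line 27
A correct fix: line 20: replace `-1` with `0`.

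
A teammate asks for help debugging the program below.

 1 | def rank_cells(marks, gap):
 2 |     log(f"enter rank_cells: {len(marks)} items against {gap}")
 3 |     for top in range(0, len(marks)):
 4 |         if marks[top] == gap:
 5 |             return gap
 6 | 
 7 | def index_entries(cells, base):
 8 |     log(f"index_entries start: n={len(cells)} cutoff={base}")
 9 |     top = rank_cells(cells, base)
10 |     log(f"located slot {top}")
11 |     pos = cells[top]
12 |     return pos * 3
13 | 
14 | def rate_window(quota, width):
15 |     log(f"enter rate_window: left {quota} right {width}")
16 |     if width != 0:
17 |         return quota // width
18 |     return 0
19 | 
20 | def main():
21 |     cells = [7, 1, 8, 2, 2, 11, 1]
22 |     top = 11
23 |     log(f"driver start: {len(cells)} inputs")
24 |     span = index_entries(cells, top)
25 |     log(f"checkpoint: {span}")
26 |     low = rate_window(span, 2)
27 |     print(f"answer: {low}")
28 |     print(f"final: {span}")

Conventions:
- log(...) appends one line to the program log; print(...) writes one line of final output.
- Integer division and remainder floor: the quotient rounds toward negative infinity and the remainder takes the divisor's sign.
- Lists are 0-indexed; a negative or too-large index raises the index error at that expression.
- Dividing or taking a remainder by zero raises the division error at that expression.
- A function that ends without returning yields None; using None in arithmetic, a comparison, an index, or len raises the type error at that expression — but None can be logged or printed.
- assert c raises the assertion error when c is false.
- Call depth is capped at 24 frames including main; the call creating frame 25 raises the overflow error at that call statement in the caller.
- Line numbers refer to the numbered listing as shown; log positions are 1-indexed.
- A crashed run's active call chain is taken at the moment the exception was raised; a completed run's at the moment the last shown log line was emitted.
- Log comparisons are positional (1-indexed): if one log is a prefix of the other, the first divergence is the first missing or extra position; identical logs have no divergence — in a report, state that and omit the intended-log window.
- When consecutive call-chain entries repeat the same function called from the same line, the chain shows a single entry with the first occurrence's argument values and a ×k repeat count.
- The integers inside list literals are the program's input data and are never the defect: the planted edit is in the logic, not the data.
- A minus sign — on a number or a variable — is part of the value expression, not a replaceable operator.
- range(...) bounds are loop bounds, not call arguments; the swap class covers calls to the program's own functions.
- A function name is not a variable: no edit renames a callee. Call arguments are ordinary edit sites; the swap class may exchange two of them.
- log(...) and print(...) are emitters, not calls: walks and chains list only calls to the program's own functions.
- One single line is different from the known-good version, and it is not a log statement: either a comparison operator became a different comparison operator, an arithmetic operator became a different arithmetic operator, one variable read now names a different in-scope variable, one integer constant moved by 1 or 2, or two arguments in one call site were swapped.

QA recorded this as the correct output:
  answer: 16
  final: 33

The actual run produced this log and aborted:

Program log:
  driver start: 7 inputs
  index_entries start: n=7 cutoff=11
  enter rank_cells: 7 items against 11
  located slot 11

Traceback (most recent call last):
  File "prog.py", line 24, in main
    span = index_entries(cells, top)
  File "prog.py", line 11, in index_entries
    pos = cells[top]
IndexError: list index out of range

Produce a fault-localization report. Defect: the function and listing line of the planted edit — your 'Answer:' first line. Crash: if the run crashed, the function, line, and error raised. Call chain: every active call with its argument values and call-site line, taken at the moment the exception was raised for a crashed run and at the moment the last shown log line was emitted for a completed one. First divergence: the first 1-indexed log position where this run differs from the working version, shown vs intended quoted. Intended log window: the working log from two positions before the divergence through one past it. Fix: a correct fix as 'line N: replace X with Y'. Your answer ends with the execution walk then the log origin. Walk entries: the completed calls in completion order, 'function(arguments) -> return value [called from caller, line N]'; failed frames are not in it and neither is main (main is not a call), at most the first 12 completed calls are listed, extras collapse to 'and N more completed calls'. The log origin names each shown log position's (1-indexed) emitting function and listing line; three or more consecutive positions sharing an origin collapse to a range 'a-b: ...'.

Answer: the defect is in rank_cells at line 5.
Key observation: The log first diverges at position 4: the faulty run prints 'located slot 11' where the working version prints 'located slot 5'.
Crash: index_entries, line 11, IndexError.
Call chain: main -> index_entries([7, 1, 8, 2, 2, 11, 1], 11) (called at line 24).
First divergence: position 4; shown 'located slot 11' vs intended 'located slot 5'.
Intended log window:
  2: index_entries start: n=7 cutoff=11
  3: enter rank_cells: 7 items against 11
  4: located slot 5
  5: checkpoint: 33
Execution walk:
  rank_cells([7, 1, 8, 2, 2, 11, 1], 11) -> 11  [called from index_entries, line 9]
Origin of each log line:
  1: logged in main at line 23
  2: logged in index_entries at line 8
  3: logged in rank_cells at line 2
  4: logged in index_entries at line 10
A correct fix: line 5: replace `gap` with `top`.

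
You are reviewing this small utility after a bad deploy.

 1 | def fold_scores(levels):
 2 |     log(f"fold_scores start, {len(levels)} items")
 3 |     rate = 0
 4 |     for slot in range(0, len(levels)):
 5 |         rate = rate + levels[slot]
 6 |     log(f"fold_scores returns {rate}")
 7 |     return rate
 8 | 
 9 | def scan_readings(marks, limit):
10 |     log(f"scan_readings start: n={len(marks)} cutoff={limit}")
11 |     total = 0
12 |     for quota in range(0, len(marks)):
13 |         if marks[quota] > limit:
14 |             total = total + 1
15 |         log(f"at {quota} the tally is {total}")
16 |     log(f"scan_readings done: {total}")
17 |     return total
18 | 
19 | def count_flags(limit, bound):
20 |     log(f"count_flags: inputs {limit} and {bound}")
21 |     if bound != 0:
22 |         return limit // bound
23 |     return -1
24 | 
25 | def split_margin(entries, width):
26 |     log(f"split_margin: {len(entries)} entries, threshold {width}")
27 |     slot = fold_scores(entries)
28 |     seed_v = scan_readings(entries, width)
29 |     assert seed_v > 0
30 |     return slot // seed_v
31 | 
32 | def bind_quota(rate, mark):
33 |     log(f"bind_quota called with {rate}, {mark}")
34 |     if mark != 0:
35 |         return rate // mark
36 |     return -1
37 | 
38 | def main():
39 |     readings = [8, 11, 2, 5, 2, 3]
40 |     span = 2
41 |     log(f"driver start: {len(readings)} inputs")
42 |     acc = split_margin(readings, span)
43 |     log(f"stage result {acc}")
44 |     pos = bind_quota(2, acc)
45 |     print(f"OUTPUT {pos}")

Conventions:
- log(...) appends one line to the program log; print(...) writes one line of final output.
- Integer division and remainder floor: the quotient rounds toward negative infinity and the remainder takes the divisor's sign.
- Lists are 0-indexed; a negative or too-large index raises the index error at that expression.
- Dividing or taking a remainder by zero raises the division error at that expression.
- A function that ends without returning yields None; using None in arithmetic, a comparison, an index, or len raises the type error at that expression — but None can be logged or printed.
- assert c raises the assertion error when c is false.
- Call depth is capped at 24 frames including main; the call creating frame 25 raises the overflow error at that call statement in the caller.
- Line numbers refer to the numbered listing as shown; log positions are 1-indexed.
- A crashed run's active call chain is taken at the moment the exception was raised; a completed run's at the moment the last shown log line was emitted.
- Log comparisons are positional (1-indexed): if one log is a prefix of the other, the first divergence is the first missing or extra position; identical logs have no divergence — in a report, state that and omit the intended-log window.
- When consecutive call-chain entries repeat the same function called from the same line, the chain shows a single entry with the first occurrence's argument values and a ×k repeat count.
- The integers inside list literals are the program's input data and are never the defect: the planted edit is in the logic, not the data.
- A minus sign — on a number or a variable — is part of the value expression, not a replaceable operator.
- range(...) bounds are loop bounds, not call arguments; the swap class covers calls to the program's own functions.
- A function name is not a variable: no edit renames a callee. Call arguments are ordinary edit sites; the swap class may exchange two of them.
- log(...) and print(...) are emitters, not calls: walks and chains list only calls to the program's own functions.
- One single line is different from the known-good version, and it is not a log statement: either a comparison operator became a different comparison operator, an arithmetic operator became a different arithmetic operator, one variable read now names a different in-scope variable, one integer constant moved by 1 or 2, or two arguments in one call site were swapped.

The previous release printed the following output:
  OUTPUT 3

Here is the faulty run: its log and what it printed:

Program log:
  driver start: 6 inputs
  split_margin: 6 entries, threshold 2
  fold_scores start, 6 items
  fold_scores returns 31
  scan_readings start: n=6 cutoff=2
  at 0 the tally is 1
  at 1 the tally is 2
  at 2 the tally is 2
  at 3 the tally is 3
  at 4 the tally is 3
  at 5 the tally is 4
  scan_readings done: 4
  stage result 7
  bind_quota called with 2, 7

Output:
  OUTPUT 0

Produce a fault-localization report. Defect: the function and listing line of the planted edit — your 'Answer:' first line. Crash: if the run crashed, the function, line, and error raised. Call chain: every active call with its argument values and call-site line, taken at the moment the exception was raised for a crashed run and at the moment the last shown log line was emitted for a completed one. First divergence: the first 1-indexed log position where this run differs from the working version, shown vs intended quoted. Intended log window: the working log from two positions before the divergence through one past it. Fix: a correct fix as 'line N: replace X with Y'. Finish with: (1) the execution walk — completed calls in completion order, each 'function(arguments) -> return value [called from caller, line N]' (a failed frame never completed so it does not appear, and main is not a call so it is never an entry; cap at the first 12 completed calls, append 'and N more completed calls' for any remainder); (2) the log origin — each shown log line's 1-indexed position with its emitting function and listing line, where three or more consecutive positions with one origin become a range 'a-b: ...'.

Answer: the defect is in main at line 44.
Key observation: At log position 14 the runs split — shown 'bind_quota called with 2, 7', but the working version logs 'bind_quota called with 7, 2'.
Call chain: main -> bind_quota(2, 7) (called at line 44).
First divergence: position 14 — shown 'bind_quota called with 2, 7', intended 'bind_quota called with 7, 2'.
Intended log window:
  12: scan_readings done: 4
  13: stage result 7
  14: bind_quota called with 7, 2
Execution walk:
  fold_scores([8, 11, 2, 5, 2, 3]) -> 31  [called from split_margin, line 27]
  scan_readings([8, 11, 2, 5, 2, 3], 2) -> 4  [called from split_margin, line 28]
  split_margin([8, 11, 2, 5, 2, 3], 2) -> 7  [called from main, line 42]
  bind_quota(2, 7) -> 0  [called from main, line 44]
Log origins:
  1: emitted by main (line 41)
  2: emitted by split_margin (line 26)
  3: emitted by fold_scores (line 2)
  4: emitted by fold_scores (line 6)
  5: emitted by scan_readings (line 10)
  6-11: emitted by scan_readings (line 15)
  12: emitted by scan_readings (line 16)
  13: emitted by main (line 43)
  14: emitted by bind_quota (line 33)
A correct fix: line 44: replace `bind_quota(2, acc)` with `bind_quota(acc, 2)`.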